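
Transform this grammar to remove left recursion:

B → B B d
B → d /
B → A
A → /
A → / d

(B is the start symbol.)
B → d / B'
B → A B'
B' → B d B'
B' → ε
A → /
A → / d

B is directly left-recursive. The standard transformation for
  A → A α₁ | ... | A α_m | β₁ | ... | β_n
is
  A  → β₁ A' | ... | β_n A'
  A' → α₁ A' | ... | α_m A' | ε

B → d / becomes B → d / B'
B → A becomes B → A B'
B → B B d becomes B' → B d B'
Add B' → ε

Productions for other non-terminals are unchanged:
  A → /
  A → / d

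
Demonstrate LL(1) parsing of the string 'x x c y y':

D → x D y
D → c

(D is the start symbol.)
Stack is shown with the top on the left.

Stack      Input        Action
------------------------------
D $        x x c y y $  output D → x D y
x D y $    x x c y y $  match 'x'
D y $      x c y y $    output D → x D y
x D y y $  x c y y $    match 'x'
D y y $    c y y $      output D → c
c y y $    c y y $      match 'c'
y y $      y y $        match 'y'
y $        y $          match 'y'
$          $            accept

The string is accepted.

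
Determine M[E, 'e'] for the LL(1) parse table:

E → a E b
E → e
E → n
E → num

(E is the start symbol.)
To find M[E, 'e'], we find productions for E where 'e' is in the predict set (PREDICT(N → α) = (FIRST(α) \ {ε}) ∪ (FOLLOW(N) if α ⇒* ε)).

E → a E b: PREDICT = { 'a' }
E → e: PREDICT = { 'e' }
  'e' is in predict set, so this production goes in M[E, 'e']
E → n: PREDICT = { 'n' }
E → num: PREDICT = { 'num' }

M[E, 'e'] = E → e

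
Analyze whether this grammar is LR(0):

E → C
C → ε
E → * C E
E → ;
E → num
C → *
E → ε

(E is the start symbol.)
A grammar is LR(0) if no state in the canonical LR(0) collection has:
  - both a shift item (dot before a terminal) and a complete item (shift-reduce conflict), or
  - two or more complete items (reduce-reduce conflict; the accept item [E' → E .] counts as a complete item here).

Augment with E' → E and build the canonical LR(0) collection (I0 = CLOSURE({[E' → . E]}), then GOTO on every symbol after a dot until no new states appear). It has 9 states:
  I0: { [C → . *], [C → .], [E → . * C E], [E → . ;], [E → . C], [E → . num], [E → .], [E' → . E] }  — shift, 2 reduces
  I1: { [C → * .], [C → . *], [C → .], [E → * . C E] }  — shift, 2 reduces
  I2: { [E → ; .] }  — reduce
  I3: { [E → C .] }  — reduce
  I4: { [E' → E .] }  — accept
  I5: { [E → num .] }  — reduce
  I6: { [C → * .] }  — reduce
  I7: { [C → . *], [C → .], [E → * C . E], [E → . * C E], [E → . ;], [E → . C], [E → . num], [E → .] }  — shift, 2 reduces
  I8: { [E → * C E .] }  — reduce

Conflict in state I0:
  Shift-reduce conflict between [C → .] and [C → . *]
So the grammar is NOT LR(0).

Answer: No. Shift-reduce conflict between [C → .] and [C → . *]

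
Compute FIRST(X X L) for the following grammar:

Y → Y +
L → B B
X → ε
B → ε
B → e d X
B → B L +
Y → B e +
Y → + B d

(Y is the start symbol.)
FIRST sets of the non-terminals involved (from the grammar, by fixed-point iteration):
  FIRST(X) = { ε }
  FIRST(L) = { '+', 'e', ε }

To compute FIRST(X X L), process the symbols left to right:
Symbol X is a non-terminal. Add FIRST(X) \ {ε} = { }
X is nullable (ε ∈ FIRST(X)), continue to the next symbol.
Symbol X is a non-terminal. Add FIRST(X) \ {ε} = { }
X is nullable (ε ∈ FIRST(X)), continue to the next symbol.
Symbol L is a non-terminal. Add FIRST(L) \ {ε} = { '+', 'e' }
L is nullable (ε ∈ FIRST(L)), continue to the next symbol.
All symbols are nullable, so ε is in the result.
FIRST(X X L) = { '+', 'e', ε }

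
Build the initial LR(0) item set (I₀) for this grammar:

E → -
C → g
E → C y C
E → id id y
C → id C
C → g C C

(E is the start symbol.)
{ [C → . g C C], [C → . g], [C → . id C], [E → . -], [E → . C y C], [E → . id id y], [E' → . E] }

First, augment the grammar with E' → E
I₀ = CLOSURE({ [E' → . E] }):
  [E' → . E] has the dot before E: add [E → . -], [E → . C y C], [E → . id id y]
  [E → . C y C] has the dot before C: add [C → . g], [C → . id C], [C → . g C C]
No further items can be added.

I₀ = { [C → . g C C], [C → . g], [C → . id C], [E → . -], [E → . C y C], [E → . id id y], [E' → . E] }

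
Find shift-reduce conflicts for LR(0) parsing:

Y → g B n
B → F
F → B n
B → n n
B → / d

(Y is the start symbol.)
A shift-reduce conflict occurs when an LR(0) state has both:
  - a complete (reduce) item [A → α .] (dot at the end), and
  - a shift item [B → β . c γ] (dot before a terminal).

Augment with Y' → Y and build the canonical LR(0) collection (I0 = CLOSURE({[Y' → . Y]}), then GOTO on every symbol after a dot until no new states appear). It has 10 states:
  I0: { [Y → . g B n], [Y' → . Y] }  — shift
  I1: { [Y' → Y .] }  — accept
  I2: { [B → . / d], [B → . F], [B → . n n], [F → . B n], [Y → g . B n] }  — shift
  I3: { [B → / . d] }  — shift
  I4: { [F → B . n], [Y → g B . n] }  — shift
  I5: { [B → F .] }  — reduce
  I6: { [B → n . n] }  — shift
  I7: { [B → n n .] }  — reduce
  I8: { [F → B n .], [Y → g B n .] }  — 2 reduces
  I9: { [B → / d .] }  — reduce

No state contains both a complete item and a shift item.

Answer: No shift-reduce conflicts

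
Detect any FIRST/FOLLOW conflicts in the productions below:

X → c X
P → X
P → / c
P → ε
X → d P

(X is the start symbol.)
No FIRST/FOLLOW conflicts.

A FIRST/FOLLOW conflict occurs when a non-terminal N has a nullable alternative N → β (β ⇒* ε) and another alternative N → α with FIRST(α) ∩ FOLLOW(N) ≠ ∅: on such a lookahead the parser cannot decide between expanding α and letting N vanish via β.

Nullable non-terminals: P.
FIRST sets used below: FIRST(X) = { 'c', 'd' }

P: nullable alternative(s) P → ε; FOLLOW(P) = { $ }
  P → X: FIRST \ {ε} = { 'c', 'd' } — disjoint from FOLLOW(P)
  P → / c: FIRST \ {ε} = { '/' } — disjoint from FOLLOW(P)
  P → ε: FIRST \ {ε} = { } — this is the only nullable alternative, skip

X has no nullable alternative, so no FIRST/FOLLOW check is needed there.

No FIRST/FOLLOW conflicts found.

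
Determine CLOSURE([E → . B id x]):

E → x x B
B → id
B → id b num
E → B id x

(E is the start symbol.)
To compute CLOSURE, for each item [A → α.Bβ] where B is a non-terminal, add [B → .γ] for all productions B → γ; repeat for the newly added items until nothing changes.

Start with: [E → . B id x]
  [E → . B id x] has the dot before B: add [B → . id], [B → . id b num]
No further items can be added.

CLOSURE = { [B → . id b num], [B → . id], [E → . B id x] }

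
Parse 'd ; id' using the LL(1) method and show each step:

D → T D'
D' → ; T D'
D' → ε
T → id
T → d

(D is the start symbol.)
LL(1) parsing maintains a stack (initially the start symbol over $) and the input. At each step: if the stack top is a terminal, match it against the current input token; if it is a non-terminal N, replace it with the RHS of M[N, lookahead] (the unique production whose predict set contains the lookahead).

Stack is shown with the top on the left.

Stack     Input     Action
--------------------------
D $       d ; id $  output D → T D'
T D' $    d ; id $  output T → d
d D' $    d ; id $  match 'd'
D' $      ; id $    output D' → ; T D'
; T D' $  ; id $    match ';'
T D' $    id $      output T → id
id D' $   id $      match 'id'
D' $      $         output D' → ε
$         $         accept

The string is accepted.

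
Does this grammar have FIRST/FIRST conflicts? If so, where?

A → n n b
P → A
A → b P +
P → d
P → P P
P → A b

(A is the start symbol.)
A FIRST/FIRST conflict occurs when two productions N → α and N → β for the same non-terminal have FIRST(α) ∩ FIRST(β) ≠ ∅ (with ε ∈ FIRST of a nullable right-hand side, so two nullable alternatives also conflict).

FIRST sets of the non-terminals at (or reachable through a nullable prefix from) the front of some alternative:
  FIRST(A) = { 'b', 'n' }
  FIRST(P) = { 'b', 'd', 'n' }

Productions for A:
  A → n n b: FIRST = { 'n' }
  A → b P +: FIRST = { 'b' }
Productions for P:
  P → A: FIRST = { 'b', 'n' }
  P → d: FIRST = { 'd' }
  P → P P: FIRST = { 'b', 'd', 'n' }
  P → A b: FIRST = { 'b', 'n' }

Conflict for P: P → A and P → P P
  Overlap: { 'b', 'n' }
Conflict for P: P → A and P → A b
  Overlap: { 'b', 'n' }
Conflict for P: P → d and P → P P
  Overlap: { 'd' }
Conflict for P: P → P P and P → A b
  Overlap: { 'b', 'n' }

Answer: Yes. P → A / P → P P on { 'b', 'n' }; P → A / P → A b on { 'b', 'n' }; P → d / P → P P on { 'd' }; P → P P / P → A b on { 'b', 'n' }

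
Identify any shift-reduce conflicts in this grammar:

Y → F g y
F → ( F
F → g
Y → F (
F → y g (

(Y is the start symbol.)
A shift-reduce conflict occurs when an LR(0) state has both:
  - a complete (reduce) item [A → α .] (dot at the end), and
  - a shift item [B → β . c γ] (dot before a terminal).

Augment with Y' → Y and build the canonical LR(0) collection (I0 = CLOSURE({[Y' → . Y]}), then GOTO on every symbol after a dot until no new states appear). It has 12 states:
  I0: { [F → . ( F], [F → . g], [F → . y g (], [Y → . F (], [Y → . F g y], [Y' → . Y] }  — shift
  I1: { [F → ( . F], [F → . ( F], [F → . g], [F → . y g (] }  — shift
  I2: { [Y → F . (], [Y → F . g y] }  — shift
  I3: { [Y' → Y .] }  — accept
  I4: { [F → g .] }  — reduce
  I5: { [F → y . g (] }  — shift
  I6: { [F → y g . (] }  — shift
  I7: { [F → y g ( .] }  — reduce
  I8: { [Y → F ( .] }  — reduce
  I9: { [Y → F g . y] }  — shift
  I10: { [Y → F g y .] }  — reduce
  I11: { [F → ( F .] }  — reduce

No state contains both a complete item and a shift item.

Answer: No shift-reduce conflicts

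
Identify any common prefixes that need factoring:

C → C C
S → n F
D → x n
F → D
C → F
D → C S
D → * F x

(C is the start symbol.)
No, left-factoring is not needed

Left-factoring is needed when two productions for the same non-terminal
share a common prefix on the right-hand side.

Productions for C:
  C → C C
  C → F
Productions for D:
  D → x n
  D → C S
  D → * F x

No common prefixes found.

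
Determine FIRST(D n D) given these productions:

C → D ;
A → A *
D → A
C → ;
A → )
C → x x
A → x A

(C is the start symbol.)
{ ')', 'x' }

FIRST sets of the non-terminals involved (from the grammar, by fixed-point iteration):
  FIRST(D) = { ')', 'x' }

To compute FIRST(D n D), process the symbols left to right:
Symbol D is a non-terminal. Add FIRST(D) \ {ε} = { ')', 'x' }
D is not nullable (ε ∉ FIRST(D)), so stop here.
FIRST(D n D) = { ')', 'x' }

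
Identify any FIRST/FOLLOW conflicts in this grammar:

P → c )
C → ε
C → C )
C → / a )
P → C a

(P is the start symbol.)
A FIRST/FOLLOW conflict occurs when a non-terminal N has a nullable alternative N → β (β ⇒* ε) and another alternative N → α with FIRST(α) ∩ FOLLOW(N) ≠ ∅: on such a lookahead the parser cannot decide between expanding α and letting N vanish via β.

Nullable non-terminals: C.
FIRST sets used below: FIRST(C) = { ')', '/', ε }

C: nullable alternative(s) C → ε; FOLLOW(C) = { ')', 'a' }
  C → ε: FIRST \ {ε} = { } — this is the only nullable alternative, skip
  C → C ): FIRST \ {ε} = { ')', '/' } — overlaps FOLLOW(C) on { ')' }: CONFLICT
  C → / a ): FIRST \ {ε} = { '/' } — disjoint from FOLLOW(C)

P has no nullable alternative, so no FIRST/FOLLOW check is needed there.

So the grammar has 1 FIRST/FOLLOW conflict (marked CONFLICT above).

Answer: Yes. C → C ')' with FOLLOW(C) on { ')' }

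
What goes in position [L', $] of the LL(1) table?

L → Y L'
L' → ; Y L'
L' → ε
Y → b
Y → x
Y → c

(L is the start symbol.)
L' → ε

To find M[L', $], we find productions for L' where $ is in the predict set (PREDICT(N → α) = (FIRST(α) \ {ε}) ∪ (FOLLOW(N) if α ⇒* ε)).

Relevant sets:
  FOLLOW(L') = { $ }

L' → ; Y L': PREDICT = { ';' }
L' → ε: PREDICT = { $ }
  $ is in predict set, so this production goes in M[L', $]

M[L', $] = L' → ε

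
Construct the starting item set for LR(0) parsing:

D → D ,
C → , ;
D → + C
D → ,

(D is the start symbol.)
First, augment the grammar with D' → D
I₀ = CLOSURE({ [D' → . D] }):
  [D' → . D] has the dot before D: add [D → . D ,], [D → . + C], [D → . ,]
No further items can be added.

I₀ = { [D → . + C], [D → . ,], [D → . D ,], [D' → . D] }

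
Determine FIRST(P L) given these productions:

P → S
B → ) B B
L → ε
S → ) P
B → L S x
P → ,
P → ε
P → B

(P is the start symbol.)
{ ')', ',', ε }

FIRST sets of the non-terminals involved (from the grammar, by fixed-point iteration):
  FIRST(P) = { ')', ',', ε }
  FIRST(L) = { ε }

To compute FIRST(P L), process the symbols left to right:
Symbol P is a non-terminal. Add FIRST(P) \ {ε} = { ')', ',' }
P is nullable (ε ∈ FIRST(P)), continue to the next symbol.
Symbol L is a non-terminal. Add FIRST(L) \ {ε} = { }
L is nullable (ε ∈ FIRST(L)), continue to the next symbol.
All symbols are nullable, so ε is in the result.
FIRST(P L) = { ')', ',', ε }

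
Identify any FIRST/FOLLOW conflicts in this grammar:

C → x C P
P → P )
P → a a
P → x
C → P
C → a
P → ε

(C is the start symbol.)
Yes. C → x C P with FOLLOW(C) on { 'x' }; C → a with FOLLOW(C) on { 'a' }; P → P ')' with FOLLOW(P) on { ')', 'a', 'x' }; P → a a with FOLLOW(P) on { 'a' }; P → x with FOLLOW(P) on { 'x' }

Nullable non-terminals: C, P.
FIRST sets used below: FIRST(P) = { ')', 'a', 'x', ε }

C: nullable alternative(s) C → P; FOLLOW(C) = { $, ')', 'a', 'x' }
  C → x C P: FIRST \ {ε} = { 'x' } — overlaps FOLLOW(C) on { 'x' }: CONFLICT
  C → P: FIRST \ {ε} = { ')', 'a', 'x' } — this is the only nullable alternative, skip
  C → a: FIRST \ {ε} = { 'a' } — overlaps FOLLOW(C) on { 'a' }: CONFLICT

P: nullable alternative(s) P → ε; FOLLOW(P) = { $, ')', 'a', 'x' }
  P → P ): FIRST \ {ε} = { ')', 'a', 'x' } — overlaps FOLLOW(P) on { ')', 'a', 'x' }: CONFLICT
  P → a a: FIRST \ {ε} = { 'a' } — overlaps FOLLOW(P) on { 'a' }: CONFLICT
  P → x: FIRST \ {ε} = { 'x' } — overlaps FOLLOW(P) on { 'x' }: CONFLICT
  P → ε: FIRST \ {ε} = { } — this is the only nullable alternative, skip

So the grammar has 5 FIRST/FOLLOW conflicts (marked CONFLICT above).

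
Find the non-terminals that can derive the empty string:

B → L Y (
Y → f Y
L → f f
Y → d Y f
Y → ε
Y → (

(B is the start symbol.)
{ 'Y' }

ε-productions: Y → ε
So Y is immediately nullable.
No further non-terminal can be added: every production for the remaining non-terminals contains a terminal or a non-nullable non-terminal.
Nullable = { 'Y' }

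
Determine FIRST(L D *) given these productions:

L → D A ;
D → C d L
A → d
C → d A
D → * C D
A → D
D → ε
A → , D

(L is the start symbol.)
FIRST sets of the non-terminals involved (from the grammar, by fixed-point iteration):
  FIRST(L) = { '*', ',', ';', 'd' }

To compute FIRST(L D *), process the symbols left to right:
Symbol L is a non-terminal. Add FIRST(L) \ {ε} = { '*', ',', ';', 'd' }
L is not nullable (ε ∉ FIRST(L)), so stop here.
FIRST(L D *) = { '*', ',', ';', 'd' }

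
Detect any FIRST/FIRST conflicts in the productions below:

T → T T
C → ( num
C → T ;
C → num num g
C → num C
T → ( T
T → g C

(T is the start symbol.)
Yes. T → T T / T → '(' T on { '(' }; T → T T / T → g C on { 'g' }; C → '(' num / C → T ';' on { '(' }; C → num num g / C → num C on { 'num' }

A FIRST/FIRST conflict occurs when two productions N → α and N → β for the same non-terminal have FIRST(α) ∩ FIRST(β) ≠ ∅ (with ε ∈ FIRST of a nullable right-hand side, so two nullable alternatives also conflict).

FIRST sets of the non-terminals at (or reachable through a nullable prefix from) the front of some alternative:
  FIRST(T) = { '(', 'g' }

Productions for T:
  T → T T: FIRST = { '(', 'g' }
  T → ( T: FIRST = { '(' }
  T → g C: FIRST = { 'g' }
Productions for C:
  C → ( num: FIRST = { '(' }
  C → T ;: FIRST = { '(', 'g' }
  C → num num g: FIRST = { 'num' }
  C → num C: FIRST = { 'num' }

Conflict for T: T → T T and T → ( T
  Overlap: { '(' }
Conflict for T: T → T T and T → g C
  Overlap: { 'g' }
Conflict for C: C → ( num and C → T ;
  Overlap: { '(' }
Conflict for C: C → num num g and C → num C
  Overlap: { 'num' }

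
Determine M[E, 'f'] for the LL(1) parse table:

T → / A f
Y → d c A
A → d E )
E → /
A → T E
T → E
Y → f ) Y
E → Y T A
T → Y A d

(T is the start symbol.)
E → Y T A

To find M[E, 'f'], we find productions for E where 'f' is in the predict set (PREDICT(N → α) = (FIRST(α) \ {ε}) ∪ (FOLLOW(N) if α ⇒* ε)).

Relevant sets:
  FIRST(Y) = { 'd', 'f' }

E → /: PREDICT = { '/' }
E → Y T A: PREDICT = { 'd', 'f' }
  'f' is in predict set, so this production goes in M[E, 'f']

M[E, 'f'] = E → Y T A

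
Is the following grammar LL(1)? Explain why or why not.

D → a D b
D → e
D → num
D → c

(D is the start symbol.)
Yes, the grammar is LL(1).

For D:
  PREDICT(D → a D b) = { 'a' }
  PREDICT(D → e) = { 'e' }
  PREDICT(D → num) = { 'num' }
  PREDICT(D → c) = { 'c' }

All predict sets are disjoint. The grammar IS LL(1).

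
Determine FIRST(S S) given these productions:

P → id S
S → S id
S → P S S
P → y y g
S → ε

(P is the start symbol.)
FIRST sets of the non-terminals involved (from the grammar, by fixed-point iteration):
  FIRST(S) = { 'id', 'y', ε }

To compute FIRST(S S), process the symbols left to right:
Symbol S is a non-terminal. Add FIRST(S) \ {ε} = { 'id', 'y' }
S is nullable (ε ∈ FIRST(S)), continue to the next symbol.
Symbol S is a non-terminal. Add FIRST(S) \ {ε} = { 'id', 'y' }
S is nullable (ε ∈ FIRST(S)), continue to the next symbol.
All symbols are nullable, so ε is in the result.
FIRST(S S) = { 'id', 'y', ε }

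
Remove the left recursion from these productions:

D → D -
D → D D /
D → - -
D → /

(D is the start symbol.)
D → - - D'
D → / D'
D' → - D'
D' → D / D'
D' → ε

D is directly left-recursive. The standard transformation for
  A → A α₁ | ... | A α_m | β₁ | ... | β_n
is
  A  → β₁ A' | ... | β_n A'
  A' → α₁ A' | ... | α_m A' | ε

D → - - becomes D → - - D'
D → / becomes D → / D'
D → D - becomes D' → - D'
D → D D / becomes D' → D / D'
Add D' → ε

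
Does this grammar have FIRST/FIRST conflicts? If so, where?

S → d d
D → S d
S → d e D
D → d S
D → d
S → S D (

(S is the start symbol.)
Yes. S → d d / S → d e D on { 'd' }; S → d d / S → S D '(' on { 'd' }; S → d e D / S → S D '(' on { 'd' }; D → S d / D → d S on { 'd' }; D → S d / D → d on { 'd' }; D → d S / D → d on { 'd' }

A FIRST/FIRST conflict occurs when two productions N → α and N → β for the same non-terminal have FIRST(α) ∩ FIRST(β) ≠ ∅ (with ε ∈ FIRST of a nullable right-hand side, so two nullable alternatives also conflict).

FIRST sets of the non-terminals at (or reachable through a nullable prefix from) the front of some alternative:
  FIRST(S) = { 'd' }

Productions for S:
  S → d d: FIRST = { 'd' }
  S → d e D: FIRST = { 'd' }
  S → S D (: FIRST = { 'd' }
Productions for D:
  D → S d: FIRST = { 'd' }
  D → d S: FIRST = { 'd' }
  D → d: FIRST = { 'd' }

Conflict for S: S → d d and S → d e D
  Overlap: { 'd' }
Conflict for S: S → d d and S → S D (
  Overlap: { 'd' }
Conflict for S: S → d e D and S → S D (
  Overlap: { 'd' }
Conflict for D: D → S d and D → d S
  Overlap: { 'd' }
Conflict for D: D → S d and D → d
  Overlap: { 'd' }
Conflict for D: D → d S and D → d
  Overlap: { 'd' }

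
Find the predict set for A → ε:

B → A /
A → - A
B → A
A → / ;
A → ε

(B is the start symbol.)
{ $, '/' }

PREDICT(A → ε) = (FIRST(RHS) \ {ε}) ∪ (FOLLOW(A) if ε ∈ FIRST(RHS), i.e. RHS ⇒* ε)
The right-hand side is ε (FIRST(ε) = { ε }), so the predict set is FOLLOW(A) = { $, '/' }
PREDICT(A → ε) = { $, '/' }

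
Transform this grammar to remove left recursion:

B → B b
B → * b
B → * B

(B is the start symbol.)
B is directly left-recursive. The standard transformation for
  A → A α₁ | ... | A α_m | β₁ | ... | β_n
is
  A  → β₁ A' | ... | β_n A'
  A' → α₁ A' | ... | α_m A' | ε

B → * b becomes B → * b B'
B → * B becomes B → * B B'
B → B b becomes B' → b B'
Add B' → ε

Resulting grammar:
B → * b B'
B → * B B'
B' → b B'
B' → ε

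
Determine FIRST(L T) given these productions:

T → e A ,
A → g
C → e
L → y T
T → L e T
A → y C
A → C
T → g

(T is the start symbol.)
{ 'y' }

FIRST sets of the non-terminals involved (from the grammar, by fixed-point iteration):
  FIRST(L) = { 'y' }

To compute FIRST(L T), process the symbols left to right:
Symbol L is a non-terminal. Add FIRST(L) \ {ε} = { 'y' }
L is not nullable (ε ∉ FIRST(L)), so stop here.
FIRST(L T) = { 'y' }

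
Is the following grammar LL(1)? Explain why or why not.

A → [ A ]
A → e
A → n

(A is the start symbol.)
A grammar is LL(1) if for each non-terminal N with multiple productions, the predict sets of those productions are pairwise disjoint, where PREDICT(N → α) = (FIRST(α) \ {ε}) ∪ (FOLLOW(N) if α ⇒* ε).

For A:
  PREDICT(A → '[' A ']') = { '[' }
  PREDICT(A → e) = { 'e' }
  PREDICT(A → n) = { 'n' }

All predict sets are disjoint. The grammar IS LL(1).

Answer: Yes, the grammar is LL(1).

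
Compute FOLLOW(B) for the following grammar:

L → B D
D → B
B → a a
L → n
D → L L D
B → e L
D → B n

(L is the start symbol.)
{ $, 'a', 'e', 'n' }

In L → B D: B is followed by D, add FIRST(D) \ {ε} = { 'a', 'e', 'n' }
In D → B: B is at the end, add FOLLOW(D)
In D → B n: B is followed by n, add FIRST(n) \ {ε} = { 'n' }

The FOLLOW sets referred to above (computed the same way, to a fixed point):
  FOLLOW(D) = { $, 'a', 'e', 'n' }

Taking the union: FOLLOW(B) = { $, 'a', 'e', 'n' }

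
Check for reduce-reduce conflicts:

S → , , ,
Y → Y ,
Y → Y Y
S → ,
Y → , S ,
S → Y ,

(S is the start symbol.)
Augment with S' → S and build the canonical LR(0) collection (I0 = CLOSURE({[S' → . S]}), then GOTO on every symbol after a dot until no new states appear). It has 11 states:
  I0: { [S → . , , ,], [S → . ,], [S → . Y ,], [S' → . S], [Y → . , S ,], [Y → . Y ,], [Y → . Y Y] }  — shift
  I1: { [S → , . , ,], [S → , .], [S → . , , ,], [S → . ,], [S → . Y ,], [Y → , . S ,], [Y → . , S ,], [Y → . Y ,], [Y → . Y Y] }  — shift, reduce
  I2: { [S' → S .] }  — accept
  I3: { [S → Y . ,], [Y → . , S ,], [Y → . Y ,], [Y → . Y Y], [Y → Y . ,], [Y → Y . Y] }  — shift
  I4: { [S → . , , ,], [S → . ,], [S → . Y ,], [S → Y , .], [Y → , . S ,], [Y → . , S ,], [Y → . Y ,], [Y → . Y Y], [Y → Y , .] }  — shift, 2 reduces
  I5: { [Y → . , S ,], [Y → . Y ,], [Y → . Y Y], [Y → Y . ,], [Y → Y . Y], [Y → Y Y .] }  — shift, reduce
  I6: { [S → . , , ,], [S → . ,], [S → . Y ,], [Y → , . S ,], [Y → . , S ,], [Y → . Y ,], [Y → . Y Y], [Y → Y , .] }  — shift, reduce
  I7: { [Y → , S . ,] }  — shift
  I8: { [Y → , S , .] }  — reduce
  I9: { [S → , , . ,], [S → , . , ,], [S → , .], [S → . , , ,], [S → . ,], [S → . Y ,], [Y → , . S ,], [Y → . , S ,], [Y → . Y ,], [Y → . Y Y] }  — shift, reduce
  I10: { [S → , , , .], [S → , , . ,], [S → , . , ,], [S → , .], [S → . , , ,], [S → . ,], [S → . Y ,], [Y → , . S ,], [Y → . , S ,], [Y → . Y ,], [Y → . Y Y] }  — shift, 2 reduces

I4 contains complete items [S → Y , .], [Y → Y , .] — reduce-reduce conflict.
I10 contains complete items [S → , .], [S → , , , .] — reduce-reduce conflict.

Answer: Yes — I4: [S → Y , .] vs [Y → Y , .]; I10: [S → , .] vs [S → , , , .]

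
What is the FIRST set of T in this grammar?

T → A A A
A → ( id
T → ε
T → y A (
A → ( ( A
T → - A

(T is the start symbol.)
FIRST sets of the other non-terminals involved (by the same procedure, iterated to a fixed point):
  FIRST(A) = { '(' }

From T → A A A:
  - A is a non-terminal: add FIRST(A) \ {ε} = { '(' }
    A is not nullable, so stop
From T → ε:
  - ε-production, so ε ∈ FIRST(T)
From T → y A (:
  - y is a terminal: add 'y' and stop
From T → - A:
  - '-' is a terminal: add '-' and stop

Collecting: FIRST(T) = { '(', '-', 'y', ε }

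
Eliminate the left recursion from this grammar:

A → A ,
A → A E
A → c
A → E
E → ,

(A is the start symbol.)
A → c A'
A → E A'
A' → , A'
A' → E A'
A' → ε
E → ,

A is directly left-recursive. The standard transformation for
  A → A α₁ | ... | A α_m | β₁ | ... | β_n
is
  A  → β₁ A' | ... | β_n A'
  A' → α₁ A' | ... | α_m A' | ε

A → c becomes A → c A'
A → E becomes A → E A'
A → A , becomes A' → , A'
A → A E becomes A' → E A'
Add A' → ε

Productions for other non-terminals are unchanged:
  E → ,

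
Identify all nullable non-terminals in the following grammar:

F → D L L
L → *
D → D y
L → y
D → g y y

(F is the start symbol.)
None

There are no ε-productions, so no non-terminal can derive ε.
No non-terminals are nullable.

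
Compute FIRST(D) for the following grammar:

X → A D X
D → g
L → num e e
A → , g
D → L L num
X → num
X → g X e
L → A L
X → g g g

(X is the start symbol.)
{ ',', 'g', 'num' }

FIRST sets of the other non-terminals involved (by the same procedure, iterated to a fixed point):
  FIRST(L) = { ',', 'num' }

From D → g:
  - g is a terminal: add 'g' and stop
From D → L L num:
  - L is a non-terminal: add FIRST(L) \ {ε} = { ',', 'num' }
    L is not nullable, so stop

Collecting: FIRST(D) = { ',', 'g', 'num' }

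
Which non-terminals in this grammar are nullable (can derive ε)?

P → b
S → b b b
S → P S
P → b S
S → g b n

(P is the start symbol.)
A non-terminal is nullable if it can derive ε (the empty string): either it has an ε-production, or it has a production whose right-hand side consists entirely of nullable non-terminals.

There are no ε-productions, so no non-terminal can derive ε.
No non-terminals are nullable.

Answer: None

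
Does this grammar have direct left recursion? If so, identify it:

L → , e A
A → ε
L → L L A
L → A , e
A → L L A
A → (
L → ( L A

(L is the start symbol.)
Yes, L is left-recursive

L → , e A: starts with ','
A → ε: starts with ε
L → L L A: LEFT RECURSIVE (starts with L)
L → A , e: starts with A
A → L L A: starts with L
A → (: starts with '('
L → ( L A: starts with '('

The grammar has direct left recursion on: L.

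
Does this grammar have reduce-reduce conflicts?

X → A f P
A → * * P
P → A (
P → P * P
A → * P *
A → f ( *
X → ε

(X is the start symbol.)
A reduce-reduce conflict occurs when an LR(0) state has two complete items [A → α .] and [B → β .] — both call for a reduction, and with no lookahead the parser cannot choose between them.

Augment with X' → X and build the canonical LR(0) collection (I0 = CLOSURE({[X' → . X]}), then GOTO on every symbol after a dot until no new states appear). It has 17 states:
  I0: { [A → . * * P], [A → . * P *], [A → . f ( *], [X → . A f P], [X → .], [X' → . X] }  — shift, reduce
  I1: { [A → * . * P], [A → * . P *], [A → . * * P], [A → . * P *], [A → . f ( *], [P → . A (], [P → . P * P] }  — shift
  I2: { [X → A . f P] }  — shift
  I3: { [X' → X .] }  — accept
  I4: { [A → f . ( *] }  — shift
  I5: { [A → f ( . *] }  — shift
  I6: { [A → f ( * .] }  — reduce
  I7: { [A → . * * P], [A → . * P *], [A → . f ( *], [P → . A (], [P → . P * P], [X → A f . P] }  — shift
  I8: { [P → A . (] }  — shift
  I9: { [P → P . * P], [X → A f P .] }  — shift, reduce
  I10: { [A → . * * P], [A → . * P *], [A → . f ( *], [P → . A (], [P → . P * P], [P → P * . P] }  — shift
  I11: { [P → P * P .], [P → P . * P] }  — shift, reduce
  I12: { [P → A ( .] }  — reduce
  I13: { [A → * * . P], [A → * . * P], [A → * . P *], [A → . * * P], [A → . * P *], [A → . f ( *], [P → . A (], [P → . P * P] }  — shift
  I14: { [A → * P . *], [P → P . * P] }  — shift
  I15: { [A → * P * .], [A → . * * P], [A → . * P *], [A → . f ( *], [P → . A (], [P → . P * P], [P → P * . P] }  — shift, reduce
  I16: { [A → * * P .], [A → * P . *], [P → P . * P] }  — shift, reduce

No state contains more than one complete item.

Answer: No reduce-reduce conflicts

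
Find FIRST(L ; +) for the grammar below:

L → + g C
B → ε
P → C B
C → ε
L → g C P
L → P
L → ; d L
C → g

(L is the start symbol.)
{ '+', ';', 'g' }

FIRST sets of the non-terminals involved (from the grammar, by fixed-point iteration):
  FIRST(L) = { '+', ';', 'g', ε }

To compute FIRST(L ; +), process the symbols left to right:
Symbol L is a non-terminal. Add FIRST(L) \ {ε} = { '+', ';', 'g' }
L is nullable (ε ∈ FIRST(L)), continue to the next symbol.
Symbol ; is a terminal. Add ';' and stop.
FIRST(L ; +) = { '+', ';', 'g' }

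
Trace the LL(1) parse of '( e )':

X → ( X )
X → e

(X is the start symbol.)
Stack is shown with the top on the left.

Stack    Input    Action
------------------------
X $      ( e ) $  output X → ( X )
( X ) $  ( e ) $  match '('
X ) $    e ) $    output X → e
e ) $    e ) $    match 'e'
) $      ) $      match ')'
$        $        accept

The string is accepted.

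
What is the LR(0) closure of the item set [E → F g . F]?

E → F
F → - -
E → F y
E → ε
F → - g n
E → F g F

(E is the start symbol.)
Start with: [E → F g . F]
  [E → F g . F] has the dot before F: add [F → . - -], [F → . - g n]
No further items can be added.

CLOSURE = { [E → F g . F], [F → . - -], [F → . - g n] }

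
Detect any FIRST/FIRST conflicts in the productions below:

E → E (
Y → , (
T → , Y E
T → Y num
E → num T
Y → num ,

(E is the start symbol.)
A FIRST/FIRST conflict occurs when two productions N → α and N → β for the same non-terminal have FIRST(α) ∩ FIRST(β) ≠ ∅ (with ε ∈ FIRST of a nullable right-hand side, so two nullable alternatives also conflict).

FIRST sets of the non-terminals at (or reachable through a nullable prefix from) the front of some alternative:
  FIRST(E) = { 'num' }
  FIRST(Y) = { ',', 'num' }

Productions for E:
  E → E (: FIRST = { 'num' }
  E → num T: FIRST = { 'num' }
Productions for Y:
  Y → , (: FIRST = { ',' }
  Y → num ,: FIRST = { 'num' }
Productions for T:
  T → , Y E: FIRST = { ',' }
  T → Y num: FIRST = { ',', 'num' }

Conflict for E: E → E ( and E → num T
  Overlap: { 'num' }
Conflict for T: T → , Y E and T → Y num
  Overlap: { ',' }

Answer: Yes. E → E '(' / E → num T on { 'num' }; T → ',' Y E / T → Y num on { ',' }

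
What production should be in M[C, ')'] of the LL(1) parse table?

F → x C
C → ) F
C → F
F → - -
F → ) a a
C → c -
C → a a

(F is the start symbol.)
C → ) F, C → F

To find M[C, ')'], we find productions for C where ')' is in the predict set (PREDICT(N → α) = (FIRST(α) \ {ε}) ∪ (FOLLOW(N) if α ⇒* ε)).

Relevant sets:
  FIRST(F) = { ')', '-', 'x' }

C → ) F: PREDICT = { ')' }
  ')' is in predict set, so this production goes in M[C, ')']
C → F: PREDICT = { ')', '-', 'x' }
  ')' is in predict set, so this production goes in M[C, ')']
C → c -: PREDICT = { 'c' }
C → a a: PREDICT = { 'a' }

M[C, ')'] = C → ) F, C → F  (a multiply-defined cell — the grammar is not LL(1))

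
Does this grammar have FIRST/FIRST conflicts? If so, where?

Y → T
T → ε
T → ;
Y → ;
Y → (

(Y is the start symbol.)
A FIRST/FIRST conflict occurs when two productions N → α and N → β for the same non-terminal have FIRST(α) ∩ FIRST(β) ≠ ∅ (with ε ∈ FIRST of a nullable right-hand side, so two nullable alternatives also conflict).

FIRST sets of the non-terminals at (or reachable through a nullable prefix from) the front of some alternative:
  FIRST(T) = { ';', ε }

Productions for Y:
  Y → T: FIRST = { ';', ε }
  Y → ;: FIRST = { ';' }
  Y → (: FIRST = { '(' }
Productions for T:
  T → ε: FIRST = { ε }
  T → ;: FIRST = { ';' }

Conflict for Y: Y → T and Y → ;
  Overlap: { ';' }

Answer: Yes. Y → T / Y → ';' on { ';' }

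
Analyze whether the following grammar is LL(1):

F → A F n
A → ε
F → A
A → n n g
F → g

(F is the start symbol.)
A grammar is LL(1) if for each non-terminal N with multiple productions, the predict sets of those productions are pairwise disjoint, where PREDICT(N → α) = (FIRST(α) \ {ε}) ∪ (FOLLOW(N) if α ⇒* ε).

Relevant sets:
  FIRST(A) = { 'n', ε }
  FIRST(F) = { 'g', 'n', ε }
  FOLLOW(F) = { $, 'n' }
  FOLLOW(A) = { $, 'g', 'n' }

For F:
  PREDICT(F → A F n) = { 'g', 'n' }
  PREDICT(F → A) = { $, 'n' }
  PREDICT(F → g) = { 'g' }
For A:
  PREDICT(A → ε) = { $, 'g', 'n' }
  PREDICT(A → n n g) = { 'n' }

Conflict found: Predict set conflict for F: { 'n' }
The grammar is NOT LL(1).

Answer: No. Predict set conflict for F: { 'n' }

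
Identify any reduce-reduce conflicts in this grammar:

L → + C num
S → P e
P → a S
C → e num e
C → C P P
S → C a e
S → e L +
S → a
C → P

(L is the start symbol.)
A reduce-reduce conflict occurs when an LR(0) state has two complete items [A → α .] and [B → β .] — both call for a reduction, and with no lookahead the parser cannot choose between them.

Augment with L' → L and build the canonical LR(0) collection (I0 = CLOSURE({[L' → . L]}), then GOTO on every symbol after a dot until no new states appear). It has 22 states:
  I0: { [L → . + C num], [L' → . L] }  — shift
  I1: { [C → . C P P], [C → . P], [C → . e num e], [L → + . C num], [P → . a S] }  — shift
  I2: { [L' → L .] }  — accept
  I3: { [C → C . P P], [L → + C . num], [P → . a S] }  — shift
  I4: { [C → P .] }  — reduce
  I5: { [C → . C P P], [C → . P], [C → . e num e], [P → . a S], [P → a . S], [S → . C a e], [S → . P e], [S → . a], [S → . e L +] }  — shift
  I6: { [C → e . num e] }  — shift
  I7: { [C → e num . e] }  — shift
  I8: { [C → e num e .] }  — reduce
  I9: { [C → C . P P], [P → . a S], [S → C . a e] }  — shift
  I10: { [C → P .], [S → P . e] }  — shift, reduce
  I11: { [P → a S .] }  — reduce
  I12: { [C → . C P P], [C → . P], [C → . e num e], [P → . a S], [P → a . S], [S → . C a e], [S → . P e], [S → . a], [S → . e L +], [S → a .] }  — shift, reduce
  I13: { [C → e . num e], [L → . + C num], [S → e . L +] }  — shift
  I14: { [S → e L . +] }  — shift
  I15: { [S → e L + .] }  — reduce
  I16: { [S → P e .] }  — reduce
  I17: { [C → C P . P], [P → . a S] }  — shift
  I18: { [C → . C P P], [C → . P], [C → . e num e], [P → . a S], [P → a . S], [S → . C a e], [S → . P e], [S → . a], [S → . e L +], [S → C a . e] }  — shift
  I19: { [C → e . num e], [L → . + C num], [S → C a e .], [S → e . L +] }  — shift, reduce
  I20: { [C → C P P .] }  — reduce
  I21: { [L → + C num .] }  — reduce

No state contains more than one complete item.

Answer: No reduce-reduce conflicts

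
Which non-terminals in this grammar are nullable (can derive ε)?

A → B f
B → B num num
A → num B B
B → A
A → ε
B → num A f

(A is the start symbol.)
A non-terminal is nullable if it can derive ε (the empty string): either it has an ε-production, or it has a production whose right-hand side consists entirely of nullable non-terminals.

ε-productions: A → ε
So A is immediately nullable.
B → A: every symbol on the right is nullable, so B is nullable too.
Every non-terminal is now nullable.
Nullable = { 'A', 'B' }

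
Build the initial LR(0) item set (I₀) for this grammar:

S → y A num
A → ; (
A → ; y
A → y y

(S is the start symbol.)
First, augment the grammar with S' → S
I₀ = CLOSURE({ [S' → . S] }):
  [S' → . S] has the dot before S: add [S → . y A num]
No further items can be added.

I₀ = { [S → . y A num], [S' → . S] }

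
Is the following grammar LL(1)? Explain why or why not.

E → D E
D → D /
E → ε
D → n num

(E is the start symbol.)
No. Predict set conflict for D: { 'n' }

Relevant sets:
  FIRST(D) = { 'n' }
  FOLLOW(E) = { $ }

For E:
  PREDICT(E → D E) = { 'n' }
  PREDICT(E → ε) = { $ }
For D:
  PREDICT(D → D '/') = { 'n' }
  PREDICT(D → n num) = { 'n' }

Conflict found: Predict set conflict for D: { 'n' }
The grammar is NOT LL(1).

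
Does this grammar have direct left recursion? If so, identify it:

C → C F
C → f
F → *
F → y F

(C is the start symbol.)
Yes, C is left-recursive

C → C F: LEFT RECURSIVE (starts with C)
C → f: starts with f
F → *: starts with '*'
F → y F: starts with y

The grammar has direct left recursion on: C.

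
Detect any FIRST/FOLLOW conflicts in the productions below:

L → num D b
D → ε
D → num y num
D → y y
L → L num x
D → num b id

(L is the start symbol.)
No FIRST/FOLLOW conflicts.

A FIRST/FOLLOW conflict occurs when a non-terminal N has a nullable alternative N → β (β ⇒* ε) and another alternative N → α with FIRST(α) ∩ FOLLOW(N) ≠ ∅: on such a lookahead the parser cannot decide between expanding α and letting N vanish via β.

Nullable non-terminals: D.

D: nullable alternative(s) D → ε; FOLLOW(D) = { 'b' }
  D → ε: FIRST \ {ε} = { } — this is the only nullable alternative, skip
  D → num y num: FIRST \ {ε} = { 'num' } — disjoint from FOLLOW(D)
  D → y y: FIRST \ {ε} = { 'y' } — disjoint from FOLLOW(D)
  D → num b id: FIRST \ {ε} = { 'num' } — disjoint from FOLLOW(D)

L has no nullable alternative, so no FIRST/FOLLOW check is needed there.

No FIRST/FOLLOW conflicts found.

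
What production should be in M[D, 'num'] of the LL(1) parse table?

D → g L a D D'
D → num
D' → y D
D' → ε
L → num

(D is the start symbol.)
D → num

To find M[D, 'num'], we find productions for D where 'num' is in the predict set (PREDICT(N → α) = (FIRST(α) \ {ε}) ∪ (FOLLOW(N) if α ⇒* ε)).

D → g L a D D': PREDICT = { 'g' }
D → num: PREDICT = { 'num' }
  'num' is in predict set, so this production goes in M[D, 'num']

M[D, 'num'] = D → num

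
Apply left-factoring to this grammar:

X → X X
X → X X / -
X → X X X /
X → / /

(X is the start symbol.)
Left-factoring transforms A → αβ₁ | αβ₂ into A → αA' and A' → β₁ | β₂
(α is the longest common prefix among the alternatives). Repeat until
no nonterminal has two alternatives with a common prefix.

Round 1: X has alternatives sharing prefix 'X X'. Introduce X': X → X X X'
  Add: X' → ε
  Add: X' → / -
  Add: X' → X /

No remaining common prefixes — done.

Resulting grammar:
X → X X X'
X' → ε
X' → / -
X' → X /
X → / /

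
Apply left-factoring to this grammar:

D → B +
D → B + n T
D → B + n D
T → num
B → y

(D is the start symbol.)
D → B + D'
D' → ε
D' → n D''
D'' → T
D'' → D
T → num
B → y

Left-factoring transforms A → αβ₁ | αβ₂ into A → αA' and A' → β₁ | β₂
(α is the longest common prefix among the alternatives). Repeat until
no nonterminal has two alternatives with a common prefix.

Round 1: D has alternatives sharing prefix 'B +'. Introduce D': D → B + D'
  Add: D' → ε
  Add: D' → n T
  Add: D' → n D

Round 2: D' has alternatives sharing prefix 'n'. Introduce D'': D' → n D''
  Add: D'' → T
  Add: D'' → D

No remaining common prefixes — done.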